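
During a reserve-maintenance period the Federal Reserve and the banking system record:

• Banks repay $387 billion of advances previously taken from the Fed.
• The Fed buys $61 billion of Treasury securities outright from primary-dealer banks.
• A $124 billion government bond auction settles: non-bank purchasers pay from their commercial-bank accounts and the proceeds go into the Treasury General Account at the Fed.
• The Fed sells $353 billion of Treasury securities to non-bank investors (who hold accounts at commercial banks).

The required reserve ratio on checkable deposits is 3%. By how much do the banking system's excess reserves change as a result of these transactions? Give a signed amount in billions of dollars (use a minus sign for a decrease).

-$788.69 billion

Discount-window repayment $387 billion: reserves −$387B, deposits 0.
OMO purchase (from banks) $61 billion: reserves +$61B, deposits 0.
Government account inflow $124 billion: reserves −$124B, deposits −$124B.
Asset sale (to non-banks) $353 billion: reserves −$353B, deposits −$353B.
Totals: Δreserves = −$803B, Δdeposits = −$477B.
Δrequired reserves = 3% × −$477B = −$14.31B.
Δexcess reserves = Δreserves − Δrequired = −$803B − (−$14.31B) = -$788.69 billion.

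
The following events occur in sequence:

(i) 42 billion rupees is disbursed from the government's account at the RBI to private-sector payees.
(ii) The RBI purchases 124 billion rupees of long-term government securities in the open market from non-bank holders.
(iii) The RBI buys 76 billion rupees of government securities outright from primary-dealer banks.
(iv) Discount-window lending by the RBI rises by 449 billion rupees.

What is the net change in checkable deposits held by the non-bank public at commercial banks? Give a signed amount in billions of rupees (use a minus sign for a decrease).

+166 billion

Government spending 42 billion rupees: non-bank counterparties' bank balances rise → +42B.
Asset purchase (from non-banks) 124 billion rupees: non-bank counterparties' bank balances rise → +124B.
OMO purchase (from banks) 76 billion rupees: the counterparty is a bank, so public deposits are unchanged → 0.
Discount-window loan 449 billion rupees: the counterparty is a bank, so public deposits are unchanged → 0.
Net: 42 + 124 + 0 + 0 = +166 billion.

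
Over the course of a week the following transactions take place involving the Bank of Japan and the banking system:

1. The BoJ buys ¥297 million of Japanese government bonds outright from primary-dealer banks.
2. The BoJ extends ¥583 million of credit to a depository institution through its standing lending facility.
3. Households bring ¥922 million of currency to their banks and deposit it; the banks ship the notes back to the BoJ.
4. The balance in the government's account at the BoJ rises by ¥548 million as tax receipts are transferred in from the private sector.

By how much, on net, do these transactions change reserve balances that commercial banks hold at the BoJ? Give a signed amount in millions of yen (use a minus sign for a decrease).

OMO purchase (from banks) ¥297 million: the BoJ pays by crediting reserve accounts → +¥297M.
Discount-window loan ¥583 million: the loan is credited to the bank's reserve account → +¥583M.
Currency deposit ¥922 million: returned notes are swapped for reserve credit → +¥922M.
Government account inflow ¥548 million: funds move from bank reserves into the government account → −¥548M.
Net: 297 + 583 + 922 − 548 = +¥1254 million.

+¥1254 million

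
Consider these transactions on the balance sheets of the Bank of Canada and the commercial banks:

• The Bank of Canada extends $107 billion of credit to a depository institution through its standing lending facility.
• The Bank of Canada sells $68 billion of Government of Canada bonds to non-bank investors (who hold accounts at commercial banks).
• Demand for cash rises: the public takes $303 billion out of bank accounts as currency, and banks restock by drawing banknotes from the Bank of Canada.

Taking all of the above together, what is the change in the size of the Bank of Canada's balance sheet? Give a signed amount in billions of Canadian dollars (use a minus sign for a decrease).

Discount-window loan $107 billion: a Bank of Canada asset is acquired → +$107B.
Asset sale (to non-banks) $68 billion: a Bank of Canada asset is shed → −$68B.
Currency withdrawal $303 billion: only the composition of liabilities changes → 0.
Net: 107 − 68 + 0 = +$39 billion.

+$39 billion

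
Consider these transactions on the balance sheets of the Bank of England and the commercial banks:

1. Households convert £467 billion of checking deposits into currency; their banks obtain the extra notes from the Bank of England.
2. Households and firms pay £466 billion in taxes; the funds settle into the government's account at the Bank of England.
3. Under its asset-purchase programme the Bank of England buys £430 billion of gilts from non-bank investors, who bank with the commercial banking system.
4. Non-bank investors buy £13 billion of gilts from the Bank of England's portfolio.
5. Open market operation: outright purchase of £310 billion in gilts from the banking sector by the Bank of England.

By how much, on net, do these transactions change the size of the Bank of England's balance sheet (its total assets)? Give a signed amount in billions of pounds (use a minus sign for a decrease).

+£727 billion

Currency withdrawal £467 billion: only the composition of liabilities changes → 0.
Government account inflow £466 billion: only the composition of liabilities changes → 0.
Asset purchase (from non-banks) £430 billion: a Bank of England asset is acquired → +£430B.
Asset sale (to non-banks) £13 billion: a Bank of England asset is shed → −£13B.
OMO purchase (from banks) £310 billion: a Bank of England asset is acquired → +£310B.
Net: 0 + 0 + 430 − 13 + 310 = +£727 billion.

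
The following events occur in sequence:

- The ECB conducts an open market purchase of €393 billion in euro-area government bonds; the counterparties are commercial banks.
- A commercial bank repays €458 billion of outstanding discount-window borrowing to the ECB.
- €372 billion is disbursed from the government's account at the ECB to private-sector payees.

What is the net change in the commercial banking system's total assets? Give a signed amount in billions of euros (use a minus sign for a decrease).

-€86 billion

OMO purchase (from banks) €393 billion: just an asset swap on bank balance sheets → 0.
Discount-window repayment €458 billion: bank balance sheets shrink → −€458B.
Government spending €372 billion: bank balance sheets expand → +€372B.
Net: 0 − 458 + 372 = -€86 billion.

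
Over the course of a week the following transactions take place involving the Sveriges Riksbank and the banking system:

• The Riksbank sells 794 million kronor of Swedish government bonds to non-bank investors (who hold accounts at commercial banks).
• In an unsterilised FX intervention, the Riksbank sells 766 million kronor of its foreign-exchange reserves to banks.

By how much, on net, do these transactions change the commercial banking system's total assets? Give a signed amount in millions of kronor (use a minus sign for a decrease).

-794 million

Riksbank balance sheet:
  Assets:      Securities −794M, Foreign assets −766M
  Liabilities: Bank reserves −1560M
Commercial banking system:
  Assets:      Reserves at CB −1560M, Foreign assets +766M
  Liabilities: Checkable deposits −794M
Change in total bank assets = -794 million.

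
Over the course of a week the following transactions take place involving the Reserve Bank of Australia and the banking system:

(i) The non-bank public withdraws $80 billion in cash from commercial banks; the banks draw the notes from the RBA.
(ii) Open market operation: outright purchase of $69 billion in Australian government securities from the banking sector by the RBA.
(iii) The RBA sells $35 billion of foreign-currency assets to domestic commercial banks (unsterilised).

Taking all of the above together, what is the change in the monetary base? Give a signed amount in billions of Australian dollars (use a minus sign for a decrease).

Currency withdrawal $80 billion: just a shift between currency and reserves — both are base money → 0.
OMO purchase (from banks) $69 billion: RBA balance sheet expands → +$69B.
FX sale $35 billion: RBA balance sheet contracts → −$35B.
Net: 0 + 69 − 35 = +$34 billion.

+$34 billion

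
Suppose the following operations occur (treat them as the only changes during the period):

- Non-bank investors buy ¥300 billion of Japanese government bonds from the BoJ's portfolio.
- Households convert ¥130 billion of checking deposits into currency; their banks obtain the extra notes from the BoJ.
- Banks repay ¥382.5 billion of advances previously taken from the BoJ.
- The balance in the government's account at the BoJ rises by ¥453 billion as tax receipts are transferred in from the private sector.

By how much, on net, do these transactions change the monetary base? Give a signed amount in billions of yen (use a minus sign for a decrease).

Asset sale (to non-banks) ¥300 billion: BoJ balance sheet contracts → −¥300B.
Currency withdrawal ¥130 billion: just a shift between currency and reserves — both are base money → 0.
Discount-window repayment ¥382.5 billion: BoJ balance sheet contracts → −¥382.5B.
Government account inflow ¥453 billion: reserves shift to a non-base liability → −¥453B.
Net: −300 + 0 − 382.5 − 453 = -¥1135.5 billion.

-¥1135.5 billion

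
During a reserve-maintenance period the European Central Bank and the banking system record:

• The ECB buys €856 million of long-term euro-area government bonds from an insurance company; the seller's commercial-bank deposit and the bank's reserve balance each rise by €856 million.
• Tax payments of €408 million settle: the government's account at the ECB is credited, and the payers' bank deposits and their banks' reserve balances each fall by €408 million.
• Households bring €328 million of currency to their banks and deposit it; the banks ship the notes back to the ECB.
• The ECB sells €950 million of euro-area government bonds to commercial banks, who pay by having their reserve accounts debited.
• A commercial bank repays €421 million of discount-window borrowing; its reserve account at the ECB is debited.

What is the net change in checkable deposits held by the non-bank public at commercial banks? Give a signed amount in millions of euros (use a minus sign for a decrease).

+€776 million

ECB balance sheet:
  Assets:      Securities −€94M, Loans to banks −€421M
  Liabilities: Bank reserves −€595M, Currency in circulation −€328M, Government deposits +€408M
Commercial banking system:
  Assets:      Reserves at CB −€595M, Securities +€950M
  Liabilities: Checkable deposits +€776M, Borrowings from CB −€421M
So the change in checkable deposits held by the non-bank public at commercial banks is +€776 million.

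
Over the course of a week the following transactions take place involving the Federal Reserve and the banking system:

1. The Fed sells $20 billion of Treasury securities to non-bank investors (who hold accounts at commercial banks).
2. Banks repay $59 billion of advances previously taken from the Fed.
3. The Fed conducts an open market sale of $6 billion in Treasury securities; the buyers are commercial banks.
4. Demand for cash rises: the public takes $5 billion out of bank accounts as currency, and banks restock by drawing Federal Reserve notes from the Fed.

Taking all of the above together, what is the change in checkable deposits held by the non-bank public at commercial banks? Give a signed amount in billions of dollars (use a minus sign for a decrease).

-$25 billion

Fed balance sheet:
  Assets:      Securities −$26B, Loans to banks −$59B
  Liabilities: Bank reserves −$90B, Currency in circulation +$5B
Commercial banking system:
  Assets:      Reserves at CB −$90B, Securities +$6B
  Liabilities: Checkable deposits −$25B, Borrowings from CB −$59B
So the change in checkable deposits held by the non-bank public at commercial banks is -$25 billion.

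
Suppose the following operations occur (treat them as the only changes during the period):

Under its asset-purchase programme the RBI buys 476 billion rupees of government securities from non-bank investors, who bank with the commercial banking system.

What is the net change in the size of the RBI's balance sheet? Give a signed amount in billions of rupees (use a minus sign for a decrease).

+476 billion

RBI balance sheet:
  Assets:      Securities +476B
  Liabilities: Bank reserves +476B
Commercial banking system:
  Assets:      Reserves at CB +476B
  Liabilities: Checkable deposits +476B
Change in total RBI assets = +476 billion.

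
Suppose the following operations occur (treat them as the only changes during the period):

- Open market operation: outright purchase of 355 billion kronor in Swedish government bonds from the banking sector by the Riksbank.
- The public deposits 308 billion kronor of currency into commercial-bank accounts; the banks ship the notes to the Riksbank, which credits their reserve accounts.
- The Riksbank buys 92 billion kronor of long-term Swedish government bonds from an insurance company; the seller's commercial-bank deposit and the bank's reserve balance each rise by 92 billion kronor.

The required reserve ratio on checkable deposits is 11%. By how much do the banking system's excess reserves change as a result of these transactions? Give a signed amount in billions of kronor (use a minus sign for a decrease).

OMO purchase (from banks) 355 billion kronor: reserves +355B, deposits 0.
Currency deposit 308 billion kronor: reserves +308B, deposits +308B.
Asset purchase (from non-banks) 92 billion kronor: reserves +92B, deposits +92B.
Totals: Δreserves = +755B, Δdeposits = +400B.
Δrequired reserves = 11% × +400B = +44B.
Δexcess reserves = Δreserves − Δrequired = +755B − (+44B) = +711 billion.

+711 billion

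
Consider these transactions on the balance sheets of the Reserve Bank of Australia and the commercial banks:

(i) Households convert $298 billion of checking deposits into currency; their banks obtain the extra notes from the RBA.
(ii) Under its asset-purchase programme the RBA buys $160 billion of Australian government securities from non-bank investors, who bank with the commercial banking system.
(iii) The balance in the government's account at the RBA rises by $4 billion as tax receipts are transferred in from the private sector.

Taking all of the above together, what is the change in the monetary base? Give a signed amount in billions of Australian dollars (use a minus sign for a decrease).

+$156 billion

Currency withdrawal $298 billion: just a shift between currency and reserves — both are base money → 0.
Asset purchase (from non-banks) $160 billion: RBA balance sheet expands → +$160B.
Government account inflow $4 billion: reserves shift to a non-base liability → −$4B.
Net: 0 + 160 − 4 = +$156 billion.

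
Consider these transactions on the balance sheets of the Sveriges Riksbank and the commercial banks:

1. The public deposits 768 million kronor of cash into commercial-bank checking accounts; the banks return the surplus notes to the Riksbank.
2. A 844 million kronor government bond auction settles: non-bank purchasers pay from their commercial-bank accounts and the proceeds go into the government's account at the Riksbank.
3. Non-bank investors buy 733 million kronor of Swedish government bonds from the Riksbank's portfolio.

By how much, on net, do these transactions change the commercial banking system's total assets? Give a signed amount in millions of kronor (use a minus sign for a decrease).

Riksbank balance sheet:
  Assets:      Securities −733M
  Liabilities: Bank reserves −809M, Currency in circulation −768M, Government deposits +844M
Commercial banking system:
  Assets:      Reserves at CB −809M
  Liabilities: Checkable deposits −809M
Change in total bank assets = -809 million.

-809 million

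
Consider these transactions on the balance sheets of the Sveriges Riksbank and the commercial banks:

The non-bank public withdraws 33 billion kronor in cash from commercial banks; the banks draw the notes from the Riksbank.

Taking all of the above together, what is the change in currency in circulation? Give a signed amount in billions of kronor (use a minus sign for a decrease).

Currency withdrawal 33 billion kronor: notes leave the central bank → +33B.

+33 billion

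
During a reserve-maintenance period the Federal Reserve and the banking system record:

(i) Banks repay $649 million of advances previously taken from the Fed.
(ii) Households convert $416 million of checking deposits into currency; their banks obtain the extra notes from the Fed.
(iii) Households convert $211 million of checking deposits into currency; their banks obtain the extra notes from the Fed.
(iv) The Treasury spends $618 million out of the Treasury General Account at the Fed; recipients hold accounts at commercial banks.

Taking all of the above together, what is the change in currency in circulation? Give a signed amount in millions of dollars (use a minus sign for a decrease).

+$627 million

Discount-window repayment $649 million: no currency enters or leaves circulation → 0.
Currency withdrawal $416 million: notes leave the central bank → +$416M.
Currency withdrawal $211 million: notes leave the central bank → +$211M.
Government spending $618 million: no currency enters or leaves circulation → 0.
Net: 0 + 416 + 211 + 0 = +$627 million.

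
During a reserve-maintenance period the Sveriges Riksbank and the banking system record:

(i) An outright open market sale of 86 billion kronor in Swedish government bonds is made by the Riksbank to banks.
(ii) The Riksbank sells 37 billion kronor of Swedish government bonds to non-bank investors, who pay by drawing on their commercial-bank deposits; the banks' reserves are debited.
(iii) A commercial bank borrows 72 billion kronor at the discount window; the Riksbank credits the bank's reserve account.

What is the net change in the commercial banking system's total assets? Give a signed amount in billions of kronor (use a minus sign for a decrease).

Riksbank balance sheet:
  Assets:      Securities −123B, Loans to banks +72B
  Liabilities: Bank reserves −51B
Commercial banking system:
  Assets:      Reserves at CB −51B, Securities +86B
  Liabilities: Checkable deposits −37B, Borrowings from CB +72B
Change in total bank assets = +35 billion.

+35 billion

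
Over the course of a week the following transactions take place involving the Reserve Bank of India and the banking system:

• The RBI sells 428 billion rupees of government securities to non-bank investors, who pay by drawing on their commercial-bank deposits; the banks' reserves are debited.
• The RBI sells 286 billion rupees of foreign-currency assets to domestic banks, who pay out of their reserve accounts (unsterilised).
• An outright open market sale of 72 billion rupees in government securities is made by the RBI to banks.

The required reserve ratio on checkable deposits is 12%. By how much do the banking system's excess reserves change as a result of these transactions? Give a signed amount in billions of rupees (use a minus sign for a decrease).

Asset sale (to non-banks) 428 billion rupees: reserves −428B, deposits −428B.
FX sale 286 billion rupees: reserves −286B, deposits 0.
OMO sale (to banks) 72 billion rupees: reserves −72B, deposits 0.
Totals: Δreserves = −786B, Δdeposits = −428B.
Δrequired reserves = 12% × −428B = −51.36B.
Δexcess reserves = Δreserves − Δrequired = −786B − (−51.36B) = -734.64 billion.

-734.64 billion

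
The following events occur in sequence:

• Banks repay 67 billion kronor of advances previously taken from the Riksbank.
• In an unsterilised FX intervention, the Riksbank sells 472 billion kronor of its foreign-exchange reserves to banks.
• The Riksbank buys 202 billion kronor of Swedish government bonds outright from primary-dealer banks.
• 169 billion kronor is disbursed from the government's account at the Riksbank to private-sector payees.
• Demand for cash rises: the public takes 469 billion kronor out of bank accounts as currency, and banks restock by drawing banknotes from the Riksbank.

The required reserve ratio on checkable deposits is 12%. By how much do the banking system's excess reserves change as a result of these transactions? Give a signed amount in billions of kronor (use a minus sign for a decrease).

Discount-window repayment 67 billion kronor: reserves −67B, deposits 0.
FX sale 472 billion kronor: reserves −472B, deposits 0.
OMO purchase (from banks) 202 billion kronor: reserves +202B, deposits 0.
Government spending 169 billion kronor: reserves +169B, deposits +169B.
Currency withdrawal 469 billion kronor: reserves −469B, deposits −469B.
Totals: Δreserves = −637B, Δdeposits = −300B.
Δrequired reserves = 12% × −300B = −36B.
Δexcess reserves = Δreserves − Δrequired = −637B − (−36B) = -601 billion.

-601 billion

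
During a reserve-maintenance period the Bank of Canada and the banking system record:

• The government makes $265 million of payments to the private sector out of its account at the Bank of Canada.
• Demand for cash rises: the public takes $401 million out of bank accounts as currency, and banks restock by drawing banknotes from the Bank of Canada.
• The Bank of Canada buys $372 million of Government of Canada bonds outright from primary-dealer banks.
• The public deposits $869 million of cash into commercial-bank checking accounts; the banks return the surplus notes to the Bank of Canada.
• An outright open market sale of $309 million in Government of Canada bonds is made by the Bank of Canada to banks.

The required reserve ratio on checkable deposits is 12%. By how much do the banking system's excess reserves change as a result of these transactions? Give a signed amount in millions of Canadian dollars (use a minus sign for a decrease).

Government spending $265 million: reserves +$265M, deposits +$265M.
Currency withdrawal $401 million: reserves −$401M, deposits −$401M.
OMO purchase (from banks) $372 million: reserves +$372M, deposits 0.
Currency deposit $869 million: reserves +$869M, deposits +$869M.
OMO sale (to banks) $309 million: reserves −$309M, deposits 0.
Totals: Δreserves = +$796M, Δdeposits = +$733M.
Δrequired reserves = 12% × +$733M = +$87.96M.
Δexcess reserves = Δreserves − Δrequired = +$796M − (+$87.96M) = +$708.04 million.

+$708.04 million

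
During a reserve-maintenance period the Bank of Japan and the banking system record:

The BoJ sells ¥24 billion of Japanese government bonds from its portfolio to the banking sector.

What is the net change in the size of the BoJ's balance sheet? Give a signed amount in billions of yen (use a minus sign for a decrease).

OMO sale (to banks) ¥24 billion: a BoJ asset is shed → −¥24B.

-¥24 billion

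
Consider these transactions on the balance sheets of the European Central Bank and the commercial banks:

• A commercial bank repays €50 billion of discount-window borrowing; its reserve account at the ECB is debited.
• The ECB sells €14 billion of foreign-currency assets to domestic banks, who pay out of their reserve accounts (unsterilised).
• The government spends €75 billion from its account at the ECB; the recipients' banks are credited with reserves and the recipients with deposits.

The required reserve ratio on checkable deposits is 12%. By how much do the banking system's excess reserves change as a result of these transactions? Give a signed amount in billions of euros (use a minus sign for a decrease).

+€2 billion

Discount-window repayment €50 billion: reserves −€50B, deposits 0.
FX sale €14 billion: reserves −€14B, deposits 0.
Government spending €75 billion: reserves +€75B, deposits +€75B.
Totals: Δreserves = +€11B, Δdeposits = +€75B.
Δrequired reserves = 12% × +€75B = +€9B.
Δexcess reserves = Δreserves − Δrequired = +€11B − (+€9B) = +€2 billion.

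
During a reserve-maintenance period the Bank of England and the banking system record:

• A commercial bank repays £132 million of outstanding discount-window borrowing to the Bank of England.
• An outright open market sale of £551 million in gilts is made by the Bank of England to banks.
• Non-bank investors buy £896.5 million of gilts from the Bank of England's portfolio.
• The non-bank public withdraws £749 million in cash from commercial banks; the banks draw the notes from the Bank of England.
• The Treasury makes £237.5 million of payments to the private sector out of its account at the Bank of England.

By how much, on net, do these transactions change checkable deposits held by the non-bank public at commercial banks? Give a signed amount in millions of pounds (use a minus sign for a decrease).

-£1408 million

Discount-window repayment £132 million: the counterparty is a bank, so public deposits are unchanged → 0.
OMO sale (to banks) £551 million: the counterparty is a bank, so public deposits are unchanged → 0.
Asset sale (to non-banks) £896.5 million: non-bank counterparties' bank balances fall → −£896.5M.
Currency withdrawal £749 million: non-bank counterparties' bank balances fall → −£749M.
Government spending £237.5 million: non-bank counterparties' bank balances rise → +£237.5M.
Net: 0 + 0 − 896.5 − 749 + 237.5 = -£1408 million.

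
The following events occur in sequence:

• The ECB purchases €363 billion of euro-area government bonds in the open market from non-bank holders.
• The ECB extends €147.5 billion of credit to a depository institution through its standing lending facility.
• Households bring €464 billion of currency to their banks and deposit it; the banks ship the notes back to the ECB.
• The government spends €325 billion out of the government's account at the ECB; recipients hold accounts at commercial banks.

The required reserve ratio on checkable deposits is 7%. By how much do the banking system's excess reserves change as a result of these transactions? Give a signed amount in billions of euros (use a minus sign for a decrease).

Asset purchase (from non-banks) €363 billion: reserves +€363B, deposits +€363B.
Discount-window loan €147.5 billion: reserves +€147.5B, deposits 0.
Currency deposit €464 billion: reserves +€464B, deposits +€464B.
Government spending €325 billion: reserves +€325B, deposits +€325B.
Totals: Δreserves = +€1299.5B, Δdeposits = +€1152B.
Δrequired reserves = 7% × +€1152B = +€80.64B.
Δexcess reserves = Δreserves − Δrequired = +€1299.5B − (+€80.64B) = +€1218.86 billion.

+€1218.86 billion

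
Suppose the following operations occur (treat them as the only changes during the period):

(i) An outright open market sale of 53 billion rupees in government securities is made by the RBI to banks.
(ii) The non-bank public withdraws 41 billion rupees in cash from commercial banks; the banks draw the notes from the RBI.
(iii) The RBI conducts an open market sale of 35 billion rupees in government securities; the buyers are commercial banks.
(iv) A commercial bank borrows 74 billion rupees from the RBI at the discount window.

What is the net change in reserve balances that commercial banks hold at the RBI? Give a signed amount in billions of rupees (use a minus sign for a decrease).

RBI balance sheet:
  Assets:      Securities −88B, Loans to banks +74B
  Liabilities: Bank reserves −55B, Currency in circulation +41B
So the change in reserve balances that commercial banks hold at the RBI is -55 billion.

-55 billion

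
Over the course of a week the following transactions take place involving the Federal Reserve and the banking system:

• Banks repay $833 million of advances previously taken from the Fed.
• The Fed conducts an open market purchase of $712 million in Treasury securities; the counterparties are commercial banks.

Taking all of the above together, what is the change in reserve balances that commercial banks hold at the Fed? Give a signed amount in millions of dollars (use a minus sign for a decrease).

-$121 million

Fed balance sheet:
  Assets:      Securities +$712M, Loans to banks −$833M
  Liabilities: Bank reserves −$121M
So the change in reserve balances that commercial banks hold at the Fed is -$121 million.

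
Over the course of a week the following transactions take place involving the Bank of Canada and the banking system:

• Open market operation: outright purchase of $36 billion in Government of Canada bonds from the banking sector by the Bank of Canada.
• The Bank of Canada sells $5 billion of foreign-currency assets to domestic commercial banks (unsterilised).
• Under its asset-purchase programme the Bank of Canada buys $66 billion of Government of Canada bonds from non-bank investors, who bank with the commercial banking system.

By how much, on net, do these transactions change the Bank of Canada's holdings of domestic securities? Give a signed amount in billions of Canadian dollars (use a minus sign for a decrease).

Bank of Canada balance sheet:
  Assets:      Securities +$102B, Foreign assets −$5B
  Liabilities: Bank reserves +$97B
Commercial banking system:
  Assets:      Reserves at CB +$97B, Securities −$36B, Foreign assets +$5B
  Liabilities: Checkable deposits +$66B
So the change in the Bank of Canada's holdings of domestic securities is +$102 billion.

+$102 billion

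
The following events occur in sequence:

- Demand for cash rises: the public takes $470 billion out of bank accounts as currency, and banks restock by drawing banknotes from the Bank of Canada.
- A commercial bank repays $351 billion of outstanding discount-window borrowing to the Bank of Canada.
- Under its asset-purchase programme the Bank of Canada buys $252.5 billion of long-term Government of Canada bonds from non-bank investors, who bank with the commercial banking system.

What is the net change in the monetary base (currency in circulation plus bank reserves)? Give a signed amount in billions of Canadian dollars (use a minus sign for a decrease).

-$98.5 billion

Bank of Canada balance sheet:
  Assets:      Securities +$252.5B, Loans to banks −$351B
  Liabilities: Bank reserves −$568.5B, Currency in circulation +$470B
Monetary base = currency + reserves: +$470B + (−$568.5B) = -$98.5 billion.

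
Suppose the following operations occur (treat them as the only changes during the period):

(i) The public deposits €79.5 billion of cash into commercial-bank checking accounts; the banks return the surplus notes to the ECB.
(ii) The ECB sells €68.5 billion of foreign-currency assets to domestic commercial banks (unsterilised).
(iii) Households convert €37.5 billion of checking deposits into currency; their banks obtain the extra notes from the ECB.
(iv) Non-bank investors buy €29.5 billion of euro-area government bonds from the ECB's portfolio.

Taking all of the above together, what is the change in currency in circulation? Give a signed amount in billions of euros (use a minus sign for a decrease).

ECB balance sheet:
  Assets:      Securities −€29.5B, Foreign assets −€68.5B
  Liabilities: Bank reserves −€56B, Currency in circulation −€42B
So the change in currency in circulation is -€42 billion.

-€42 billion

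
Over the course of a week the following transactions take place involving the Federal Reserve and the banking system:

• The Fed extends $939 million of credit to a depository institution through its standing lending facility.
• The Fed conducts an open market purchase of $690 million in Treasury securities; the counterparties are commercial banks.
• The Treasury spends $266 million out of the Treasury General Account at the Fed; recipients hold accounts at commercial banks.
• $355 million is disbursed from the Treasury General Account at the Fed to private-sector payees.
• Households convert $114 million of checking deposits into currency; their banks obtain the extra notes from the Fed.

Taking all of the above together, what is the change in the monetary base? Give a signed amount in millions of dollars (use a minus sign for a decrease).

+$2250 million

Discount-window loan $939 million: Fed balance sheet expands → +$939M.
OMO purchase (from banks) $690 million: Fed balance sheet expands → +$690M.
Government spending $266 million: a non-base liability converts back to reserves → +$266M.
Government spending $355 million: a non-base liability converts back to reserves → +$355M.
Currency withdrawal $114 million: just a shift between currency and reserves — both are base money → 0.
Net: 939 + 690 + 266 + 355 + 0 = +$2250 million.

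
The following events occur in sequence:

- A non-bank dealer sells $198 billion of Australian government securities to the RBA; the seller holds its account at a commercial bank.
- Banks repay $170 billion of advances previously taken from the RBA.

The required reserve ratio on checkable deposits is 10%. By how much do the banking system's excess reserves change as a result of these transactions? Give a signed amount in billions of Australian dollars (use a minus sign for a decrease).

+$8.2 billion

Asset purchase (from non-banks) $198 billion: reserves +$198B, deposits +$198B.
Discount-window repayment $170 billion: reserves −$170B, deposits 0.
Totals: Δreserves = +$28B, Δdeposits = +$198B.
Δrequired reserves = 10% × +$198B = +$19.8B.
Δexcess reserves = Δreserves − Δrequired = +$28B − (+$19.8B) = +$8.2 billion.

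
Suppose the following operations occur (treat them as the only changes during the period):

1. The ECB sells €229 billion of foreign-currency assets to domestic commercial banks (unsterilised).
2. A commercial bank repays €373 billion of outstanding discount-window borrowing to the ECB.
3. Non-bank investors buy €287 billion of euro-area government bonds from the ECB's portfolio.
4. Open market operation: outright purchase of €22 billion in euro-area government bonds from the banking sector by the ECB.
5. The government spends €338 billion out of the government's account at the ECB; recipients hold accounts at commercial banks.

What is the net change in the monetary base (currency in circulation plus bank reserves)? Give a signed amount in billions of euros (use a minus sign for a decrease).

ECB balance sheet:
  Assets:      Securities −€265B, Loans to banks −€373B, Foreign assets −€229B
  Liabilities: Bank reserves −€529B, Government deposits −€338B
Monetary base = currency + reserves: 0 + (−€529B) = -€529 billion.

-€529 billion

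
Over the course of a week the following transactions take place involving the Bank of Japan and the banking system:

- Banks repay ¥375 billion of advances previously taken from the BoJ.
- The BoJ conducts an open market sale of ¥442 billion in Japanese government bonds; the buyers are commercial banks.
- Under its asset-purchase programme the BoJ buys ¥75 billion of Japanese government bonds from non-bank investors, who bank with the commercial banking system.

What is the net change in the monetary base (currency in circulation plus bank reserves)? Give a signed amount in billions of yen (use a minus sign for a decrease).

-¥742 billion

Discount-window repayment ¥375 billion: BoJ balance sheet contracts → −¥375B.
OMO sale (to banks) ¥442 billion: BoJ balance sheet contracts → −¥442B.
Asset purchase (from non-banks) ¥75 billion: BoJ balance sheet expands → +¥75B.
Net: −375 − 442 + 75 = -¥742 billion.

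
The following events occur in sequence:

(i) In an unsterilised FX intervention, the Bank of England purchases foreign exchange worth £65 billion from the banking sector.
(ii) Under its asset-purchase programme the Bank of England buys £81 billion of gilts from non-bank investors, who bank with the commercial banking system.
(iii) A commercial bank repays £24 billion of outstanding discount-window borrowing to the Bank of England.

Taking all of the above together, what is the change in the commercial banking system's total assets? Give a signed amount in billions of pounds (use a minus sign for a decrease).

Bank of England balance sheet:
  Assets:      Securities +£81B, Loans to banks −£24B, Foreign assets +£65B
  Liabilities: Bank reserves +£122B
Commercial banking system:
  Assets:      Reserves at CB +£122B, Foreign assets −£65B
  Liabilities: Checkable deposits +£81B, Borrowings from CB −£24B
Change in total bank assets = +£57 billion.

+£57 billion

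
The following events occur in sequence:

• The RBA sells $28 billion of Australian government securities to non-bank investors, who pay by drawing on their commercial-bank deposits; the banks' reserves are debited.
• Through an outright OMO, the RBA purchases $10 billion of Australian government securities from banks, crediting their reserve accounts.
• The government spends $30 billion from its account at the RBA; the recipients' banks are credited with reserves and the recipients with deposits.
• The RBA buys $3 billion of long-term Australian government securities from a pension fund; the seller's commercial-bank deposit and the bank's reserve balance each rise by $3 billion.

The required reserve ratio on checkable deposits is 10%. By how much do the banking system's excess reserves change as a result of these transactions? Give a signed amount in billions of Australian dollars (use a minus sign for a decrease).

+$14.5 billion

Asset sale (to non-banks) $28 billion: reserves −$28B, deposits −$28B.
OMO purchase (from banks) $10 billion: reserves +$10B, deposits 0.
Government spending $30 billion: reserves +$30B, deposits +$30B.
Asset purchase (from non-banks) $3 billion: reserves +$3B, deposits +$3B.
Totals: Δreserves = +$15B, Δdeposits = +$5B.
Δrequired reserves = 10% × +$5B = +$0.5B.
Δexcess reserves = Δreserves − Δrequired = +$15B − (+$0.5B) = +$14.5 billion.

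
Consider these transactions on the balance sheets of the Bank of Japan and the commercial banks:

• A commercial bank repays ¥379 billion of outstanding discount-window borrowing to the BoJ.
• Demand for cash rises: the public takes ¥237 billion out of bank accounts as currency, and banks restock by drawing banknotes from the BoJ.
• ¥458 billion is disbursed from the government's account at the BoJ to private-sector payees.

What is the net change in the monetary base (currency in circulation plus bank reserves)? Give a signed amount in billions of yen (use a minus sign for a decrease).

BoJ balance sheet:
  Assets:      Loans to banks −¥379B
  Liabilities: Bank reserves −¥158B, Currency in circulation +¥237B, Government deposits −¥458B
Monetary base = currency + reserves: +¥237B + (−¥158B) = +¥79 billion.

+¥79 billion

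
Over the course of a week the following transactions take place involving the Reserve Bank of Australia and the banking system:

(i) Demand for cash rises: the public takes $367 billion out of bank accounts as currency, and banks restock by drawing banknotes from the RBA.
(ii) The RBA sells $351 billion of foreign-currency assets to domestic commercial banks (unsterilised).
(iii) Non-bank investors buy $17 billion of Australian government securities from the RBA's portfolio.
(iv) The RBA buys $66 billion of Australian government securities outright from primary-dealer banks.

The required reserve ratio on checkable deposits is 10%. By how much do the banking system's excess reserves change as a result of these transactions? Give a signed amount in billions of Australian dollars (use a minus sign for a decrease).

-$630.6 billion

Currency withdrawal $367 billion: reserves −$367B, deposits −$367B.
FX sale $351 billion: reserves −$351B, deposits 0.
Asset sale (to non-banks) $17 billion: reserves −$17B, deposits −$17B.
OMO purchase (from banks) $66 billion: reserves +$66B, deposits 0.
Totals: Δreserves = −$669B, Δdeposits = −$384B.
Δrequired reserves = 10% × −$384B = −$38.4B.
Δexcess reserves = Δreserves − Δrequired = −$669B − (−$38.4B) = -$630.6 billion.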